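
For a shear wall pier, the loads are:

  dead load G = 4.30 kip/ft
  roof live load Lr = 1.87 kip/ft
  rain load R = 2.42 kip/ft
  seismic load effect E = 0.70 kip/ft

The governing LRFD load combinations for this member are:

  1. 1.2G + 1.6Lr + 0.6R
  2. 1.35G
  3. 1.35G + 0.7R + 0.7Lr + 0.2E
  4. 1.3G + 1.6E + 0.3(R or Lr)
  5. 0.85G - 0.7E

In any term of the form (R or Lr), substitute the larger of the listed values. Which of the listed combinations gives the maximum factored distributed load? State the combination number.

(R or Lr) → R = 2.42 kip/ft.
1. 1.2(4.30) + 1.6(1.87) + 0.6(2.42) = 5.16 + 2.99 + 1.45 = 9.60
2. 1.35(4.30) = 5.81
3. 1.35(4.30) + 0.7(2.42) + 0.7(1.87) + 0.2(0.70) = 5.81 + 1.69 + 1.31 + 0.14 = 8.95
4. 1.3(4.30) + 1.6(0.70) + 0.3(2.42) = 5.59 + 1.12 + 0.73 = 7.44
5. 0.85(4.30) - 0.7(0.70) = 3.66 - 0.49 = 3.17
The largest value is 9.60 kip/ft from combination 1.

Combination 1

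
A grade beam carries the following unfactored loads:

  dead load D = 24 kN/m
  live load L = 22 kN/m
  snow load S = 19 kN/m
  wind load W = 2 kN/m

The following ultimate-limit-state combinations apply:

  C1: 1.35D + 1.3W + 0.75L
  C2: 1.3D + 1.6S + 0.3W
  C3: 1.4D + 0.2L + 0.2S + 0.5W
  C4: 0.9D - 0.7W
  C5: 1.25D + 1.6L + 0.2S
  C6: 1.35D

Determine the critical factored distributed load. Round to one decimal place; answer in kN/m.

69.0 kN/m

C1: 1.35(24) + 1.3(2) + 0.75(22) = 32.4 + 2.6 + 16.5 = 51.5
C2: 1.3(24) + 1.6(19) + 0.3(2) = 31.2 + 30.4 + 0.6 = 62.2
C3: 1.4(24) + 0.2(22) + 0.2(19) + 0.5(2) = 33.6 + 4.4 + 3.8 + 1.0 = 42.8
C4: 0.9(24) - 0.7(2) = 21.6 - 1.4 = 20.2
C5: 1.25(24) + 1.6(22) + 0.2(19) = 30.0 + 35.2 + 3.8 = 69.0
C6: 1.35(24) = 32.4
Combination 5 governs: w_u = 69.0 kN/m.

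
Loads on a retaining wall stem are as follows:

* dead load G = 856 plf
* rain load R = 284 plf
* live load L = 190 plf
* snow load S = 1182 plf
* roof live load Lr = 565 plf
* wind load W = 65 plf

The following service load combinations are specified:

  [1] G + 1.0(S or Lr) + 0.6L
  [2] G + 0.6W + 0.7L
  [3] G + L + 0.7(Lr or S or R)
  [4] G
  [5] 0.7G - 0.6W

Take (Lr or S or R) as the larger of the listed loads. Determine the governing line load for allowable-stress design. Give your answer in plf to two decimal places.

2152.00 plf

(S or Lr) → S = 1182 plf; (Lr or S or R) → S = 1182 plf.
[1] 1.0(856) + 1.0(1182) + 0.6(190) = 856.00 + 1182.00 + 114.00 = 2152.00
[2] 1.0(856) + 0.6(65) + 0.7(190) = 856.00 + 39.00 + 133.00 = 1028.00
[3] 1.0(856) + 1.0(190) + 0.7(1182) = 856.00 + 190.00 + 827.40 = 1873.40
[4] 1.0(856) = 856.00
[5] 0.7(856) - 0.6(65) = 599.20 - 39.00 = 560.20
Maximum is from combination 1.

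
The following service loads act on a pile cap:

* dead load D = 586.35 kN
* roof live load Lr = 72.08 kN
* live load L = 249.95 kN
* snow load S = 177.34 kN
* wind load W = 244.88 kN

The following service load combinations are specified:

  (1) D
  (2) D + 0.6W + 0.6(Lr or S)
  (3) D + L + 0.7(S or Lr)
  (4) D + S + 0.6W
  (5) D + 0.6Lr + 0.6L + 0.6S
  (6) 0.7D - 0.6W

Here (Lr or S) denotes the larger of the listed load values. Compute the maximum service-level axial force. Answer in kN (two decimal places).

(Lr or S) → S = 177.34 kN; (S or Lr) → S = 177.34 kN.
(1) 1.0(586.35) = 586.35
(2) 1.0(586.35) + 0.6(244.88) + 0.6(177.34) = 586.35 + 146.93 + 106.40 = 839.68
(3) 1.0(586.35) + 1.0(249.95) + 0.7(177.34) = 586.35 + 249.95 + 124.14 = 960.44
(4) 1.0(586.35) + 1.0(177.34) + 0.6(244.88) = 586.35 + 177.34 + 146.93 = 910.62
(5) 1.0(586.35) + 0.6(72.08) + 0.6(249.95) + 0.6(177.34) = 586.35 + 43.25 + 149.97 + 106.40 = 885.97
(6) 0.7(586.35) - 0.6(244.88) = 410.45 - 146.93 = 263.52
The controlling combination is 3, giving 960.44 kN.

960.44 kN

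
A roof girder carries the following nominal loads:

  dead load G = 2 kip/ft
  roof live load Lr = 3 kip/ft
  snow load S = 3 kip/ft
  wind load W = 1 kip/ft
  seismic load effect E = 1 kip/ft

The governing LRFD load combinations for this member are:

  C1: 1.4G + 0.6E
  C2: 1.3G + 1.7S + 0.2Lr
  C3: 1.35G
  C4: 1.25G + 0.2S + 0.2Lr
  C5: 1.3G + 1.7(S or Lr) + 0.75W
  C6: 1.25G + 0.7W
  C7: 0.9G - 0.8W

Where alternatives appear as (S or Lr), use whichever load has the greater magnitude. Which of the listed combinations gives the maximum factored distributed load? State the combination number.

(S or Lr) → S = 3 kip/ft.
C1: 1.4(2) + 0.6(1) = 2.8 + 0.6 = 3.4
C2: 1.3(2) + 1.7(3) + 0.2(3) = 2.6 + 5.1 + 0.6 = 8.3
C3: 1.35(2) = 2.7
C4: 1.25(2) + 0.2(3) + 0.2(3) = 2.5 + 0.6 + 0.6 = 3.7
C5: 1.3(2) + 1.7(3) + 0.75(1) = 2.6 + 5.1 + 0.8 = 8.5
C6: 1.25(2) + 0.7(1) = 2.5 + 0.7 = 3.2
C7: 0.9(2) - 0.8(1) = 1.8 - 0.8 = 1.0
The largest value is 8.5 kip/ft from combination 5.

Combination 5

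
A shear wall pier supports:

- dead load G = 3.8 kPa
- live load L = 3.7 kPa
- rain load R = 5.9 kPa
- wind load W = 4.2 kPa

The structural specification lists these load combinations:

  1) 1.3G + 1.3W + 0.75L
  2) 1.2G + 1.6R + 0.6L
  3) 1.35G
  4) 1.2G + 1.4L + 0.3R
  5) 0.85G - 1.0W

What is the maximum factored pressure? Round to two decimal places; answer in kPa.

16.22 kPa

1) 1.3(3.8) + 1.3(4.2) + 0.75(3.7) = 4.94 + 5.46 + 2.78 = 13.18
2) 1.2(3.8) + 1.6(5.9) + 0.6(3.7) = 4.56 + 9.44 + 2.22 = 16.22
3) 1.35(3.8) = 5.13
4) 1.2(3.8) + 1.4(3.7) + 0.3(5.9) = 4.56 + 5.18 + 1.77 = 11.51
5) 0.85(3.8) - 1.0(4.2) = 3.23 - 4.20 = -0.97
Maximum is from combination 2.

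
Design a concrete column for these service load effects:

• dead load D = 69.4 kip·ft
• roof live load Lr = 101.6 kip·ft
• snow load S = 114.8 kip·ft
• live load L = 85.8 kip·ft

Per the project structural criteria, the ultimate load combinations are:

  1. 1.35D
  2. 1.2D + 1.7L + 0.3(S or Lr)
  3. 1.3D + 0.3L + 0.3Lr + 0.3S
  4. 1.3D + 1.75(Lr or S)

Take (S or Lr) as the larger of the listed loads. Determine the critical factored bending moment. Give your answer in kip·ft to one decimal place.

(S or Lr) → S = 114.8 kip·ft; (Lr or S) → S = 114.8 kip·ft.
1. 1.35(69.4) = 93.7
2. 1.2(69.4) + 1.7(85.8) + 0.3(114.8) = 83.3 + 145.9 + 34.4 = 263.6
3. 1.3(69.4) + 0.3(85.8) + 0.3(101.6) + 0.3(114.8) = 180.9
4. 1.3(69.4) + 1.75(114.8) = 90.2 + 200.9 = 291.1
The controlling combination is 4, giving 291.1 kip·ft.

291.1 kip·ft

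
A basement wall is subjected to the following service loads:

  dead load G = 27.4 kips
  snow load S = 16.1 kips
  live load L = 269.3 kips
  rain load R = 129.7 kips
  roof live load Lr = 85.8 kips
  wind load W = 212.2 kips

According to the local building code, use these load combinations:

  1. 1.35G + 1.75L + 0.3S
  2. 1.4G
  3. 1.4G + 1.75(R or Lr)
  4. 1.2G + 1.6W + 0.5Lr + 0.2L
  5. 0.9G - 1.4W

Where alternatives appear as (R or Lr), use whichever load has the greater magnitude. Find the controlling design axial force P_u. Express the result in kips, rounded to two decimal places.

(R or Lr) → R = 129.7 kips.
1. 1.35(27.4) + 1.75(269.3) + 0.3(16.1) = 513.10
2. 1.4(27.4) = 38.36
3. 1.4(27.4) + 1.75(129.7) = 265.34
4. 1.2(27.4) + 1.6(212.2) + 0.5(85.8) + 0.2(269.3) = 469.16
5. 0.9(27.4) - 1.4(212.2) = -272.42
Maximum is from combination 1.

513.10 kips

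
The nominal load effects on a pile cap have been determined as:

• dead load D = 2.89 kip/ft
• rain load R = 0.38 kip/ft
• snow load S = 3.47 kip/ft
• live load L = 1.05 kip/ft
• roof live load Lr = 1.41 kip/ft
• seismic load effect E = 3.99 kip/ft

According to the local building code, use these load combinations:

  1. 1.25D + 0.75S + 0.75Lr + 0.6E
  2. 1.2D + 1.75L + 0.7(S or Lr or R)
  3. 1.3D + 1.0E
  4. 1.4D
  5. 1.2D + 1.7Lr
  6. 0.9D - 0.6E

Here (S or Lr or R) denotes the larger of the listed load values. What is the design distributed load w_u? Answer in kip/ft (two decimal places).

9.67 kip/ft

(S or Lr or R) → S = 3.47 kip/ft.
1. 1.25(2.89) + 0.75(3.47) + 0.75(1.41) + 0.6(3.99) = 9.67
2. 1.2(2.89) + 1.75(1.05) + 0.7(3.47) = 7.73
3. 1.3(2.89) + 1.0(3.99) = 7.75
4. 1.4(2.89) = 4.05
5. 1.2(2.89) + 1.7(1.41) = 5.87
6. 0.9(2.89) - 0.6(3.99) = 0.21
Combination 1 governs: w_u = 9.67 kip/ft.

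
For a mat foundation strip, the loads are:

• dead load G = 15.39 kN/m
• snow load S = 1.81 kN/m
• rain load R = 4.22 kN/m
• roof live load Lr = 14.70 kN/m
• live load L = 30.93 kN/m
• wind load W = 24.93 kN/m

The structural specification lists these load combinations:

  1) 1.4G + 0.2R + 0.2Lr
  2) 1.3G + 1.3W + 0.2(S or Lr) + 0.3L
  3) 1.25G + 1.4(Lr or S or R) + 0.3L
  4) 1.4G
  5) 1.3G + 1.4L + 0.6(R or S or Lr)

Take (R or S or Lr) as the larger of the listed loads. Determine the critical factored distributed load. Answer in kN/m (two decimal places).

(S or Lr) → Lr = 14.70 kN/m; (Lr or S or R) → Lr = 14.70 kN/m; (R or S or Lr) → Lr = 14.70 kN/m.
1) 1.4(15.39) + 0.2(4.22) + 0.2(14.70) = 21.55 + 0.84 + 2.94 = 25.33
2) 1.3(15.39) + 1.3(24.93) + 0.2(14.70) + 0.3(30.93) = 20.01 + 32.41 + 2.94 + 9.28 = 64.64
3) 1.25(15.39) + 1.4(14.70) + 0.3(30.93) = 19.24 + 20.58 + 9.28 = 49.10
4) 1.4(15.39) = 21.55
5) 1.3(15.39) + 1.4(30.93) + 0.6(14.70) = 20.01 + 43.30 + 8.82 = 72.13
Maximum is from combination 5.

72.13 kN/m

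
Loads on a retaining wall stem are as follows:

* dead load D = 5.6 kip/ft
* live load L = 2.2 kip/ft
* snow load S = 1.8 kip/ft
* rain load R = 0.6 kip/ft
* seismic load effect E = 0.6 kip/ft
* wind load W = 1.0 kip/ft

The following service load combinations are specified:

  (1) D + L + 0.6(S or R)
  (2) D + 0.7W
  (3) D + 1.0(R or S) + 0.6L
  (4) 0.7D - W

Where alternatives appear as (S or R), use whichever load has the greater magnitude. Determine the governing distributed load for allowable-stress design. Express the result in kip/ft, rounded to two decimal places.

8.88 kip/ft

(S or R) → S = 1.8 kip/ft; (R or S) → S = 1.8 kip/ft.
(1) 1.0(5.6) + 1.0(2.2) + 0.6(1.8) = 5.60 + 2.20 + 1.08 = 8.88
(2) 1.0(5.6) + 0.7(1.0) = 5.60 + 0.70 = 6.30
(3) 1.0(5.6) + 1.0(1.8) + 0.6(2.2) = 5.60 + 1.80 + 1.32 = 8.72
(4) 0.7(5.6) - 1.0(1.0) = 3.92 - 1.00 = 2.92
The controlling combination is 1, giving 8.88 kip/ft.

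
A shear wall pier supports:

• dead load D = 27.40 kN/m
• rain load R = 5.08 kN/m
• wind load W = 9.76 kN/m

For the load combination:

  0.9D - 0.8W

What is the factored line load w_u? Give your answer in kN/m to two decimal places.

16.85 kN/m

0.9(27.40) - 0.8(9.76) = 24.66 - 7.81 = 16.85
w_u = 16.85 kN/m.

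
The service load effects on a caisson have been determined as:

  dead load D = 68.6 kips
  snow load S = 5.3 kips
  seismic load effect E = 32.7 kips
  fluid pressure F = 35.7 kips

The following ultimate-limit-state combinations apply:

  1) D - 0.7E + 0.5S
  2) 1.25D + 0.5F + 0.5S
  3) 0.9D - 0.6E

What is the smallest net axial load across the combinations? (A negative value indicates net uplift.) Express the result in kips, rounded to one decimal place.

1) 1.0(68.6) - 0.7(32.7) + 0.5(5.3) = 68.6 - 22.9 + 2.7 = 48.4
2) 1.25(68.6) + 0.5(35.7) + 0.5(5.3) = 106.3
3) 0.9(68.6) - 0.6(32.7) = 61.7 - 19.6 = 42.1
Combination 3 gives the minimum: 42.1 kips.

42.1 kips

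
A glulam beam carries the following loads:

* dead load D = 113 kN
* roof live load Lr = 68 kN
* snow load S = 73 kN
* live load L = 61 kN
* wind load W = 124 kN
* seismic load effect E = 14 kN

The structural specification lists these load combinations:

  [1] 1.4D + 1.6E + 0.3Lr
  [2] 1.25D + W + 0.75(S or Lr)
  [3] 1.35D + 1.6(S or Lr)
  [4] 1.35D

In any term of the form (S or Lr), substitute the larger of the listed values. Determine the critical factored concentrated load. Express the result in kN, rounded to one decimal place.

320.0 kN

(S or Lr) → S = 73 kN.
[1] 1.4(113) + 1.6(14) + 0.3(68) = 158.2 + 22.4 + 20.4 = 201.0
[2] 1.25(113) + 1.0(124) + 0.75(73) = 320.0
[3] 1.35(113) + 1.6(73) = 152.6 + 116.8 = 269.4
[4] 1.35(113) = 152.6
Combination 2 governs: P_u = 320.0 kN.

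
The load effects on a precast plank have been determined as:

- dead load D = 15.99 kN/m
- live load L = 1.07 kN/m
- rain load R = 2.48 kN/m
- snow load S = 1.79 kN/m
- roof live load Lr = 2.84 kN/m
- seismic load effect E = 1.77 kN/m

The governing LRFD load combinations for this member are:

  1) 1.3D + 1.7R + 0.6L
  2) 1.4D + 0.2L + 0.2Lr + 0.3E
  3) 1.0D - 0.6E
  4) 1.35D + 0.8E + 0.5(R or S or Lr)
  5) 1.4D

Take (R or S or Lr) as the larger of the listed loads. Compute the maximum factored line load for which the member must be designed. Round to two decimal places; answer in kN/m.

25.65 kN/m

(R or S or Lr) → Lr = 2.84 kN/m.
1) 1.3(15.99) + 1.7(2.48) + 0.6(1.07) = 20.79 + 4.22 + 0.64 = 25.65
2) 1.4(15.99) + 0.2(1.07) + 0.2(2.84) + 0.3(1.77) = 22.39 + 0.21 + 0.57 + 0.53 = 23.70
3) 1.0(15.99) - 0.6(1.77) = 15.99 - 1.06 = 14.93
4) 1.35(15.99) + 0.8(1.77) + 0.5(2.84) = 24.42
5) 1.4(15.99) = 22.39
The controlling combination is 1, giving 25.65 kN/m.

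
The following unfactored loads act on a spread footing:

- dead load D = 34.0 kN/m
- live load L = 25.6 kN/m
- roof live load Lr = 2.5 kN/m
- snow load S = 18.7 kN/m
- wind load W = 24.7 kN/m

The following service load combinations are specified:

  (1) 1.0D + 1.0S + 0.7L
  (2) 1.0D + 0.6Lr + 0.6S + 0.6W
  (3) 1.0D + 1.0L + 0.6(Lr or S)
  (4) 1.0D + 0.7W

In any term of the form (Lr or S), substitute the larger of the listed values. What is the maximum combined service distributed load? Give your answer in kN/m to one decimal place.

70.8 kN/m

(Lr or S) → S = 18.7 kN/m.
(1) 1.0(34.0) + 1.0(18.7) + 0.7(25.6) = 70.6
(2) 1.0(34.0) + 0.6(2.5) + 0.6(18.7) + 0.6(24.7) = 61.5
(3) 1.0(34.0) + 1.0(25.6) + 0.6(18.7) = 70.8
(4) 1.0(34.0) + 0.7(24.7) = 51.3
The controlling combination is 3, giving 70.8 kN/m.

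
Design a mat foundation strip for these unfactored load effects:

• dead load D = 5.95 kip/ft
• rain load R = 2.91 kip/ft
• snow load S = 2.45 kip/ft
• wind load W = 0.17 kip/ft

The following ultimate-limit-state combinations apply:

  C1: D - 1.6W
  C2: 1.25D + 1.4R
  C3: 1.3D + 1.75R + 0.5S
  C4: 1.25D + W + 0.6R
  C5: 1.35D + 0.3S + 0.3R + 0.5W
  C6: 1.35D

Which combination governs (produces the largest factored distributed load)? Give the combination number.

Combination 3

C1: 1.0(5.95) - 1.6(0.17) = 5.68
C2: 1.25(5.95) + 1.4(2.91) = 11.51
C3: 1.3(5.95) + 1.75(2.91) + 0.5(2.45) = 14.05
C4: 1.25(5.95) + 1.0(0.17) + 0.6(2.91) = 9.35
C5: 1.35(5.95) + 0.3(2.45) + 0.3(2.91) + 0.5(0.17) = 9.73
C6: 1.35(5.95) = 8.03
The largest value is 14.05 kip/ft from combination 3.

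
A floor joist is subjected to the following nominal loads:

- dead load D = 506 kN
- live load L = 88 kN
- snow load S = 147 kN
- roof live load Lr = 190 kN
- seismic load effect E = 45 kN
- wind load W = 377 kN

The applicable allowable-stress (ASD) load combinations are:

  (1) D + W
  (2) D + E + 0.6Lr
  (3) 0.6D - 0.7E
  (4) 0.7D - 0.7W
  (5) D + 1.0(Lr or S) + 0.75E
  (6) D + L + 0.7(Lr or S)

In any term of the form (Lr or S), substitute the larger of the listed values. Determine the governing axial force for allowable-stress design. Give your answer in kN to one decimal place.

(Lr or S) → Lr = 190 kN.
(1) 1.0(506) + 1.0(377) = 883.0
(2) 1.0(506) + 1.0(45) + 0.6(190) = 665.0
(3) 0.6(506) - 0.7(45) = 272.1
(4) 0.7(506) - 0.7(377) = 90.3
(5) 1.0(506) + 1.0(190) + 0.75(45) = 729.8
(6) 1.0(506) + 1.0(88) + 0.7(190) = 727.0
Maximum is from combination 1.

883.0 kN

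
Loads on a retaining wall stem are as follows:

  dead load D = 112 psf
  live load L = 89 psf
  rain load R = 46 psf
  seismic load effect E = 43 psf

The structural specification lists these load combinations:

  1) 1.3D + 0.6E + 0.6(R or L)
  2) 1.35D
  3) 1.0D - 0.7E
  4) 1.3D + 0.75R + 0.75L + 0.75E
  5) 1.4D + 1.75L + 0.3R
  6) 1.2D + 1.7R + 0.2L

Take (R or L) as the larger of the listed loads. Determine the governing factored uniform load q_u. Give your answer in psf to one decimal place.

(R or L) → L = 89 psf.
1) 1.3(112) + 0.6(43) + 0.6(89) = 145.6 + 25.8 + 53.4 = 224.8
2) 1.35(112) = 151.2
3) 1.0(112) - 0.7(43) = 112.0 - 30.1 = 81.9
4) 1.3(112) + 0.75(46) + 0.75(89) + 0.75(43) = 279.1
5) 1.4(112) + 1.75(89) + 0.3(46) = 156.8 + 155.8 + 13.8 = 326.4
6) 1.2(112) + 1.7(46) + 0.2(89) = 134.4 + 78.2 + 17.8 = 230.4
Combination 5 governs: q_u = 326.4 psf.

326.4 psf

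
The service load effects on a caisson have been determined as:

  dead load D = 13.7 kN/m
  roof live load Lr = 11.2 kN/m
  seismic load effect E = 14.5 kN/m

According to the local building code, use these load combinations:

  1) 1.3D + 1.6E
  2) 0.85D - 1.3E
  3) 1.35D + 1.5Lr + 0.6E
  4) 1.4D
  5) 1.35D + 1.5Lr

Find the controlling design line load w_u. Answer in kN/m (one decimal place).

44.0 kN/m

1) 1.3(13.7) + 1.6(14.5) = 17.8 + 23.2 = 41.0
2) 0.85(13.7) - 1.3(14.5) = -7.2
3) 1.35(13.7) + 1.5(11.2) + 0.6(14.5) = 18.5 + 16.8 + 8.7 = 44.0
4) 1.4(13.7) = 19.2
5) 1.35(13.7) + 1.5(11.2) = 18.5 + 16.8 = 35.3
The controlling combination is 3, giving 44.0 kN/m.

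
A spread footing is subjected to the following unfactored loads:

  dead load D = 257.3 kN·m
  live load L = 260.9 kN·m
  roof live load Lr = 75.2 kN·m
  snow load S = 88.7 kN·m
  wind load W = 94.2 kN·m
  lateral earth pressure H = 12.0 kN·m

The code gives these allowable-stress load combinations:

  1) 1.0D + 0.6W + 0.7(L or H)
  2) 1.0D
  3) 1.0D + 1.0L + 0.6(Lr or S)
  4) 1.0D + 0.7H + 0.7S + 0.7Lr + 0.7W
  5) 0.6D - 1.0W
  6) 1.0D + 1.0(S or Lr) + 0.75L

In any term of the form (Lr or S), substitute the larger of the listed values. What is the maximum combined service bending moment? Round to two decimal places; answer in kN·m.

571.42 kN·m

(L or H) → L = 260.9 kN·m; (Lr or S) → S = 88.7 kN·m; (S or Lr) → S = 88.7 kN·m.
1) 1.0(257.3) + 0.6(94.2) + 0.7(260.9) = 257.30 + 56.52 + 182.63 = 496.45
2) 1.0(257.3) = 257.30
3) 1.0(257.3) + 1.0(260.9) + 0.6(88.7) = 257.30 + 260.90 + 53.22 = 571.42
4) 1.0(257.3) + 0.7(12.0) + 0.7(88.7) + 0.7(75.2) + 0.7(94.2) = 257.30 + 8.40 + 62.09 + 52.64 + 65.94 = 446.37
5) 0.6(257.3) - 1.0(94.2) = 154.38 - 94.20 = 60.18
6) 1.0(257.3) + 1.0(88.7) + 0.75(260.9) = 257.30 + 88.70 + 195.68 = 541.68
Combination 3 governs: M = 571.42 kN·m.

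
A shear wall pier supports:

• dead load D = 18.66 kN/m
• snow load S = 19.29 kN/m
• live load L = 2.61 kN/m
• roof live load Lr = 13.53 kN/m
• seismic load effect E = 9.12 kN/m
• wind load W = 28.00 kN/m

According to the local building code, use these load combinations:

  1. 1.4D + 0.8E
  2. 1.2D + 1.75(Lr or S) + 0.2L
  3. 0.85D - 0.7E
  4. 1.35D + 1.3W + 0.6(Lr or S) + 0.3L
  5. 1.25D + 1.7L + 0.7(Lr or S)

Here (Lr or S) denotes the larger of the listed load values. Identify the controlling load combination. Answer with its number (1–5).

(Lr or S) → S = 19.29 kN/m.
1. 1.4(18.66) + 0.8(9.12) = 26.12 + 7.30 = 33.42
2. 1.2(18.66) + 1.75(19.29) + 0.2(2.61) = 22.39 + 33.76 + 0.52 = 56.67
3. 0.85(18.66) - 0.7(9.12) = 15.86 - 6.38 = 9.48
4. 1.35(18.66) + 1.3(28.00) + 0.6(19.29) + 0.3(2.61) = 73.95
5. 1.25(18.66) + 1.7(2.61) + 0.7(19.29) = 23.33 + 4.44 + 13.50 = 41.27
The largest value is 73.95 kN/m from combination 4.

Combination 4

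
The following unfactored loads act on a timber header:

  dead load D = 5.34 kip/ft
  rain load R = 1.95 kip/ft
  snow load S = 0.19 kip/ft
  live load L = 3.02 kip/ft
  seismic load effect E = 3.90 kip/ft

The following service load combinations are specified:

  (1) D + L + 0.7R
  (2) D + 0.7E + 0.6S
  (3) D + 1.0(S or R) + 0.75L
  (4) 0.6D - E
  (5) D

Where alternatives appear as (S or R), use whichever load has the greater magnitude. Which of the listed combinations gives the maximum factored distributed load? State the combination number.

Combination 1

(S or R) → R = 1.95 kip/ft.
(1) 1.0(5.34) + 1.0(3.02) + 0.7(1.95) = 5.34 + 3.02 + 1.37 = 9.73
(2) 1.0(5.34) + 0.7(3.90) + 0.6(0.19) = 5.34 + 2.73 + 0.11 = 8.18
(3) 1.0(5.34) + 1.0(1.95) + 0.75(3.02) = 5.34 + 1.95 + 2.27 = 9.56
(4) 0.6(5.34) - 1.0(3.90) = 3.20 - 3.90 = -0.70
(5) 1.0(5.34) = 5.34
The largest value is 9.73 kip/ft from combination 1.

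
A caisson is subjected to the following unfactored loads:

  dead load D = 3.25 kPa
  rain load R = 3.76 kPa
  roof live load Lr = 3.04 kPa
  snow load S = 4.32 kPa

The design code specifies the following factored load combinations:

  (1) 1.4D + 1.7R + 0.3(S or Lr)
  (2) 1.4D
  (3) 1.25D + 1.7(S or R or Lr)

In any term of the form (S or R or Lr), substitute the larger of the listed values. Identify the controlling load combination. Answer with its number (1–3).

Combination 1

(S or Lr) → S = 4.32 kPa; (S or R or Lr) → S = 4.32 kPa.
(1) 1.4(3.25) + 1.7(3.76) + 0.3(4.32) = 4.55 + 6.39 + 1.30 = 12.24
(2) 1.4(3.25) = 4.55
(3) 1.25(3.25) + 1.7(4.32) = 11.41
The largest value is 12.24 kPa from combination 1.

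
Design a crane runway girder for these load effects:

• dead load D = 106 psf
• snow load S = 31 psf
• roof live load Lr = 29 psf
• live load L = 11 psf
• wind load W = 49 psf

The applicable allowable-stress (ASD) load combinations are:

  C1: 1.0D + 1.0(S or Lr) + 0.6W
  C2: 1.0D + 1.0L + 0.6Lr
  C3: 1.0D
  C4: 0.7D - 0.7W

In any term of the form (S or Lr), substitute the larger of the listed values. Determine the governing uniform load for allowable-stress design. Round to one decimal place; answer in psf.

166.4 psf

(S or Lr) → S = 31 psf.
C1: 1.0(106) + 1.0(31) + 0.6(49) = 166.4
C2: 1.0(106) + 1.0(11) + 0.6(29) = 134.4
C3: 1.0(106) = 106.0
C4: 0.7(106) - 0.7(49) = 39.9
Maximum is from combination 1.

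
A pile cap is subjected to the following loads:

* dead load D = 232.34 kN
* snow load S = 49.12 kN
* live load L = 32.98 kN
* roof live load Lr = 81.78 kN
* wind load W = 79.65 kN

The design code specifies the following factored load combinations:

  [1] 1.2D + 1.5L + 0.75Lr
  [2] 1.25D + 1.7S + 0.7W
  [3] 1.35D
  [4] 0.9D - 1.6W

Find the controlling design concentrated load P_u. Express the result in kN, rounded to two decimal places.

429.68 kN

[1] 1.2(232.34) + 1.5(32.98) + 0.75(81.78) = 389.61
[2] 1.25(232.34) + 1.7(49.12) + 0.7(79.65) = 429.68
[3] 1.35(232.34) = 313.66
[4] 0.9(232.34) - 1.6(79.65) = 81.67
The controlling combination is 2, giving 429.68 kN.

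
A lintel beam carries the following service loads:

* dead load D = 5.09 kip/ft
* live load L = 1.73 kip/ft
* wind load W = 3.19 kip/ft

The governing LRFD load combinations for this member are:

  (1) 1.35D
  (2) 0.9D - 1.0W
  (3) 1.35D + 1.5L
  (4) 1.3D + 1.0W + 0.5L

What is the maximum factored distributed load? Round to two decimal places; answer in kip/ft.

10.67 kip/ft

(1) 1.35(5.09) = 6.87
(2) 0.9(5.09) - 1.0(3.19) = 1.39
(3) 1.35(5.09) + 1.5(1.73) = 9.47
(4) 1.3(5.09) + 1.0(3.19) + 0.5(1.73) = 10.67
Maximum is from combination 4.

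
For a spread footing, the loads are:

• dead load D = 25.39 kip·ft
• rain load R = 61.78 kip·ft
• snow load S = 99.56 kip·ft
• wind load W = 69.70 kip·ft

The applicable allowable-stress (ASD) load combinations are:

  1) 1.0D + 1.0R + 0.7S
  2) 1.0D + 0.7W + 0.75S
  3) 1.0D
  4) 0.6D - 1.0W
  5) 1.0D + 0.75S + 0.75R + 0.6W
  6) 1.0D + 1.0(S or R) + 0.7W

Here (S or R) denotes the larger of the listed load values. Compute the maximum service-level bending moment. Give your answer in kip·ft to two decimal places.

(S or R) → S = 99.56 kip·ft.
1) 1.0(25.39) + 1.0(61.78) + 0.7(99.56) = 25.39 + 61.78 + 69.69 = 156.86
2) 1.0(25.39) + 0.7(69.70) + 0.75(99.56) = 25.39 + 48.79 + 74.67 = 148.85
3) 1.0(25.39) = 25.39
4) 0.6(25.39) - 1.0(69.70) = 15.23 - 69.70 = -54.47
5) 1.0(25.39) + 0.75(99.56) + 0.75(61.78) + 0.6(69.70) = 25.39 + 74.67 + 46.34 + 41.82 = 188.22
6) 1.0(25.39) + 1.0(99.56) + 0.7(69.70) = 25.39 + 99.56 + 48.79 = 173.74
Combination 5 governs: M = 188.22 kip·ft.

188.22 kip·ft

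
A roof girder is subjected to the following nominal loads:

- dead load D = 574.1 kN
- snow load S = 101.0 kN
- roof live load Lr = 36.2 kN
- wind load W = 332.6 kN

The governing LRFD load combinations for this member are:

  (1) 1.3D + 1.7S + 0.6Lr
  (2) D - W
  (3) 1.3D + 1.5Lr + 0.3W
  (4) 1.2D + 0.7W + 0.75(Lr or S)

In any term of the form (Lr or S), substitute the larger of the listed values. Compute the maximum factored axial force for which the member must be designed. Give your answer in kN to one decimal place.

(Lr or S) → S = 101.0 kN.
(1) 1.3(574.1) + 1.7(101.0) + 0.6(36.2) = 939.8
(2) 1.0(574.1) - 1.0(332.6) = 241.5
(3) 1.3(574.1) + 1.5(36.2) + 0.3(332.6) = 900.4
(4) 1.2(574.1) + 0.7(332.6) + 0.75(101.0) = 997.5
Combination 4 governs: N_u = 997.5 kN.

997.5 kN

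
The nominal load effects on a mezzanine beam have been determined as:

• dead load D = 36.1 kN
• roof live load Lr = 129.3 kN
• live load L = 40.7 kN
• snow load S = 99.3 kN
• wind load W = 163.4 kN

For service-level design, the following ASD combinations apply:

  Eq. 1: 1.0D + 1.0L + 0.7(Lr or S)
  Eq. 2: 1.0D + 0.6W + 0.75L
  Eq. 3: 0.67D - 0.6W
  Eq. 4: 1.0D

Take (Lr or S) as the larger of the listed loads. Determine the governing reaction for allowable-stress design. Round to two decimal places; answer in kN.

167.31 kN

(Lr or S) → Lr = 129.3 kN.
Eq. 1: 1.0(36.1) + 1.0(40.7) + 0.7(129.3) = 167.31
Eq. 2: 1.0(36.1) + 0.6(163.4) + 0.75(40.7) = 164.67
Eq. 3: 0.67(36.1) - 0.6(163.4) = -73.85
Eq. 4: 1.0(36.1) = 36.10
Maximum is from combination 1.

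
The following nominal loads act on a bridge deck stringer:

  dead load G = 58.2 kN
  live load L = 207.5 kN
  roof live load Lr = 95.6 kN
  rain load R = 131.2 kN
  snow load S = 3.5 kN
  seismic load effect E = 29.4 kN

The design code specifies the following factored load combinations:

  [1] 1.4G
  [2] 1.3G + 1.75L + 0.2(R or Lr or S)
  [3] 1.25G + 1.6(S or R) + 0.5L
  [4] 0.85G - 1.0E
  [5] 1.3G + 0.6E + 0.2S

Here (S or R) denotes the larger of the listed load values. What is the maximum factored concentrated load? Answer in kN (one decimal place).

(R or Lr or S) → R = 131.2 kN; (S or R) → R = 131.2 kN.
[1] 1.4(58.2) = 81.5
[2] 1.3(58.2) + 1.75(207.5) + 0.2(131.2) = 465.0
[3] 1.25(58.2) + 1.6(131.2) + 0.5(207.5) = 386.4
[4] 0.85(58.2) - 1.0(29.4) = 20.1
[5] 1.3(58.2) + 0.6(29.4) + 0.2(3.5) = 94.0
Combination 2 governs: P_u = 465.0 kN.

465.0 kN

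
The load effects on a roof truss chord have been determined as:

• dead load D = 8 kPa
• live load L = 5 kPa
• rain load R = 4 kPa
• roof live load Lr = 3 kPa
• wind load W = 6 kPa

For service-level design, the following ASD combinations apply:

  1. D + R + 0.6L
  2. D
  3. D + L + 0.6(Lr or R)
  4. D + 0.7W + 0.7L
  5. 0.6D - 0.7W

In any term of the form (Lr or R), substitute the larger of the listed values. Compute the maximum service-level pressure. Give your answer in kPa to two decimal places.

(Lr or R) → R = 4 kPa.
1. 1.0(8) + 1.0(4) + 0.6(5) = 8.00 + 4.00 + 3.00 = 15.00
2. 1.0(8) = 8.00
3. 1.0(8) + 1.0(5) + 0.6(4) = 8.00 + 5.00 + 2.40 = 15.40
4. 1.0(8) + 0.7(6) + 0.7(5) = 8.00 + 4.20 + 3.50 = 15.70
5. 0.6(8) - 0.7(6) = 4.80 - 4.20 = 0.60
The controlling combination is 4, giving 15.70 kPa.

15.70 kPa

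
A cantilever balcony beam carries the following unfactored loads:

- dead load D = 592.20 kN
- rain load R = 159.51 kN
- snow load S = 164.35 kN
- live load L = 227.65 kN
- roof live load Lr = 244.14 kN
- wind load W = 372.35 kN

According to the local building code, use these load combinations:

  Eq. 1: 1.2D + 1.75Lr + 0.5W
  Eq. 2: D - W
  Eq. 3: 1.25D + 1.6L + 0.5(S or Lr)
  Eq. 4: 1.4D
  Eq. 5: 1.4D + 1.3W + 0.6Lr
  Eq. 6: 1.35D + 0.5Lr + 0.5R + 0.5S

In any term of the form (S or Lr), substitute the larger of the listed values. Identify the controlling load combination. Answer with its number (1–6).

(S or Lr) → Lr = 244.14 kN.
Eq. 1: 1.2(592.20) + 1.75(244.14) + 0.5(372.35) = 1324.06
Eq. 2: 1.0(592.20) - 1.0(372.35) = 592.20 - 372.35 = 219.85
Eq. 3: 1.25(592.20) + 1.6(227.65) + 0.5(244.14) = 740.25 + 364.24 + 122.07 = 1226.56
Eq. 4: 1.4(592.20) = 829.08
Eq. 5: 1.4(592.20) + 1.3(372.35) + 0.6(244.14) = 829.08 + 484.06 + 146.48 = 1459.62
Eq. 6: 1.35(592.20) + 0.5(244.14) + 0.5(159.51) + 0.5(164.35) = 1083.47
The largest value is 1459.62 kN from combination 5.

Combination 5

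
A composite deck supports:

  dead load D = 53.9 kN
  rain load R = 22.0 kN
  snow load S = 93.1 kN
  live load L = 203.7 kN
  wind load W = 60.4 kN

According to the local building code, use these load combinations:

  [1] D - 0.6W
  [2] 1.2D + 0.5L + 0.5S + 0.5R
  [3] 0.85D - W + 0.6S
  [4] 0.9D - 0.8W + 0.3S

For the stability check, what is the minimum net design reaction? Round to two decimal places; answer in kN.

[1] 1.0(53.9) - 0.6(60.4) = 53.90 - 36.24 = 17.66
[2] 1.2(53.9) + 0.5(203.7) + 0.5(93.1) + 0.5(22.0) = 64.68 + 101.85 + 46.55 + 11.00 = 224.08
[3] 0.85(53.9) - 1.0(60.4) + 0.6(93.1) = 45.82 - 60.40 + 55.86 = 41.28
[4] 0.9(53.9) - 0.8(60.4) + 0.3(93.1) = 48.51 - 48.32 + 27.93 = 28.12
Combination 1 gives the minimum: 17.66 kN.

17.66 kN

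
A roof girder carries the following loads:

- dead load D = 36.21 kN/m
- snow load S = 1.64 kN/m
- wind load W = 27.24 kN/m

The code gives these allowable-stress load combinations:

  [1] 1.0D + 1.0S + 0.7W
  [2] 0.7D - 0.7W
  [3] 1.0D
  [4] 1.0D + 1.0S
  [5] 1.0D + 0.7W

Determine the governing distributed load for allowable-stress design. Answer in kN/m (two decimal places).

[1] 1.0(36.21) + 1.0(1.64) + 0.7(27.24) = 36.21 + 1.64 + 19.07 = 56.92
[2] 0.7(36.21) - 0.7(27.24) = 25.35 - 19.07 = 6.28
[3] 1.0(36.21) = 36.21
[4] 1.0(36.21) + 1.0(1.64) = 36.21 + 1.64 = 37.85
[5] 1.0(36.21) + 0.7(27.24) = 36.21 + 19.07 = 55.28
The controlling combination is 1, giving 56.92 kN/m.

56.92 kN/m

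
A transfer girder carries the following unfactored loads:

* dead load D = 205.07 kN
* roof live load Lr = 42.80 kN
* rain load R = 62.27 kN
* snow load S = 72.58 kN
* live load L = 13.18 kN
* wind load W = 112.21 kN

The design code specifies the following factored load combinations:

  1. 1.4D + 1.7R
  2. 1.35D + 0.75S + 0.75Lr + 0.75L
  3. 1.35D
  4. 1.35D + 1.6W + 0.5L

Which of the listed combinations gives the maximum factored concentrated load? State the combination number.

Combination 4

1. 1.4(205.07) + 1.7(62.27) = 392.96
2. 1.35(205.07) + 0.75(72.58) + 0.75(42.80) + 0.75(13.18) = 373.26
3. 1.35(205.07) = 276.84
4. 1.35(205.07) + 1.6(112.21) + 0.5(13.18) = 462.97
The largest value is 462.97 kN from combination 4.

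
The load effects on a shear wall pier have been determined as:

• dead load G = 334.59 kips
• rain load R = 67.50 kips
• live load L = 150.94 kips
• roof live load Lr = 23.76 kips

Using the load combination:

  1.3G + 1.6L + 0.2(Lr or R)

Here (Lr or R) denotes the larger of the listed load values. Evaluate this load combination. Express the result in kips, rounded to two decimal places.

689.97 kips

(Lr or R) → R = 67.50 kips.
1.3(334.59) + 1.6(150.94) + 0.2(67.50) = 434.97 + 241.50 + 13.50 = 689.97
P_u = 689.97 kips.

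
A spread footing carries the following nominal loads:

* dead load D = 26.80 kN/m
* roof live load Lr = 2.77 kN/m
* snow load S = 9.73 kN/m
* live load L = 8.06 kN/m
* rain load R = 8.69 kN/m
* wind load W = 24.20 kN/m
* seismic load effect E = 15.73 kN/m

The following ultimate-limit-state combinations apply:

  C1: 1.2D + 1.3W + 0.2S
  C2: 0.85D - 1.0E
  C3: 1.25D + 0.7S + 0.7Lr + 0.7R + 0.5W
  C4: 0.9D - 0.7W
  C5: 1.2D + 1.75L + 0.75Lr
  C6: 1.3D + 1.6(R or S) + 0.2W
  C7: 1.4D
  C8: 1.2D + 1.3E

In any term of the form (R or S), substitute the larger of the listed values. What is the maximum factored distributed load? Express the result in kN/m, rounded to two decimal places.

(R or S) → S = 9.73 kN/m.
C1: 1.2(26.80) + 1.3(24.20) + 0.2(9.73) = 32.16 + 31.46 + 1.95 = 65.57
C2: 0.85(26.80) - 1.0(15.73) = 22.78 - 15.73 = 7.05
C3: 1.25(26.80) + 0.7(9.73) + 0.7(2.77) + 0.7(8.69) + 0.5(24.20) = 33.50 + 6.81 + 1.94 + 6.08 + 12.10 = 60.43
C4: 0.9(26.80) - 0.7(24.20) = 24.12 - 16.94 = 7.18
C5: 1.2(26.80) + 1.75(8.06) + 0.75(2.77) = 48.34
C6: 1.3(26.80) + 1.6(9.73) + 0.2(24.20) = 34.84 + 15.57 + 4.84 = 55.25
C7: 1.4(26.80) = 37.52
C8: 1.2(26.80) + 1.3(15.73) = 32.16 + 20.45 = 52.61
The controlling combination is 1, giving 65.57 kN/m.

65.57 kN/m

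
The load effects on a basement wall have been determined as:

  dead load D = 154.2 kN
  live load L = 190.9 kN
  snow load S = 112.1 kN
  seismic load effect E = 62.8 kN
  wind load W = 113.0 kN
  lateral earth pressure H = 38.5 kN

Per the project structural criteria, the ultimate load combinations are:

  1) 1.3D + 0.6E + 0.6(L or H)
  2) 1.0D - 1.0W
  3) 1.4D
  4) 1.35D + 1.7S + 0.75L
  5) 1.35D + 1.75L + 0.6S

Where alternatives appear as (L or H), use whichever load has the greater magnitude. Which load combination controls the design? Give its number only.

(L or H) → L = 190.9 kN.
1) 1.3(154.2) + 0.6(62.8) + 0.6(190.9) = 352.7
2) 1.0(154.2) - 1.0(113.0) = 41.2
3) 1.4(154.2) = 215.9
4) 1.35(154.2) + 1.7(112.1) + 0.75(190.9) = 541.9
5) 1.35(154.2) + 1.75(190.9) + 0.6(112.1) = 609.5
The largest value is 609.5 kN from combination 5.

Combination 5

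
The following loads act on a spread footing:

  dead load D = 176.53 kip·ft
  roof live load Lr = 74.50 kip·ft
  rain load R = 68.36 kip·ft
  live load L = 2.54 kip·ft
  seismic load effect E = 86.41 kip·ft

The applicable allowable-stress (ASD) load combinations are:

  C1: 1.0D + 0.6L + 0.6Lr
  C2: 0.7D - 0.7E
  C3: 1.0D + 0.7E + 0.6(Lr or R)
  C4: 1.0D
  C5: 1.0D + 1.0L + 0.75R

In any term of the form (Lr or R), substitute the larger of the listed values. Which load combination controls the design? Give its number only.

Combination 3

(Lr or R) → Lr = 74.50 kip·ft.
C1: 1.0(176.53) + 0.6(2.54) + 0.6(74.50) = 222.75
C2: 0.7(176.53) - 0.7(86.41) = 63.08
C3: 1.0(176.53) + 0.7(86.41) + 0.6(74.50) = 281.72
C4: 1.0(176.53) = 176.53
C5: 1.0(176.53) + 1.0(2.54) + 0.75(68.36) = 230.34
The largest value is 281.72 kip·ft from combination 3.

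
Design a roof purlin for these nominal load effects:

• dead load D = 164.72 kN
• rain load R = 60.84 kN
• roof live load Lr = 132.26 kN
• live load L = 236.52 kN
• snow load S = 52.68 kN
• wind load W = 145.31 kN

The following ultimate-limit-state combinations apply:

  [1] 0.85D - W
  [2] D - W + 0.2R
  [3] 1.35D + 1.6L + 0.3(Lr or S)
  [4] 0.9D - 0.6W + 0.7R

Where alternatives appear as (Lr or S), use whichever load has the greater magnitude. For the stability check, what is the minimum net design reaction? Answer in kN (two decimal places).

-5.30 kN

(Lr or S) → Lr = 132.26 kN.
[1] 0.85(164.72) - 1.0(145.31) = 140.01 - 145.31 = -5.30
[2] 1.0(164.72) - 1.0(145.31) + 0.2(60.84) = 164.72 - 145.31 + 12.17 = 31.58
[3] 1.35(164.72) + 1.6(236.52) + 0.3(132.26) = 222.37 + 378.43 + 39.68 = 640.48
[4] 0.9(164.72) - 0.6(145.31) + 0.7(60.84) = 148.25 - 87.19 + 42.59 = 103.65
Combination 1 gives the minimum: -5.30 kN.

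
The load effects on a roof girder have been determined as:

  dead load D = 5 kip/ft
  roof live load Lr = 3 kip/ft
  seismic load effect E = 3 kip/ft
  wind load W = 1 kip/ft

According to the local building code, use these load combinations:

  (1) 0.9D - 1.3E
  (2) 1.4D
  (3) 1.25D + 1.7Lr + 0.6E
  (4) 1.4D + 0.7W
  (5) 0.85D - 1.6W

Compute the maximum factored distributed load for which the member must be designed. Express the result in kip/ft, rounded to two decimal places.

(1) 0.9(5) - 1.3(3) = 4.50 - 3.90 = 0.60
(2) 1.4(5) = 7.00
(3) 1.25(5) + 1.7(3) + 0.6(3) = 6.25 + 5.10 + 1.80 = 13.15
(4) 1.4(5) + 0.7(1) = 7.00 + 0.70 = 7.70
(5) 0.85(5) - 1.6(1) = 4.25 - 1.60 = 2.65
Maximum is from combination 3.

13.15 kip/ft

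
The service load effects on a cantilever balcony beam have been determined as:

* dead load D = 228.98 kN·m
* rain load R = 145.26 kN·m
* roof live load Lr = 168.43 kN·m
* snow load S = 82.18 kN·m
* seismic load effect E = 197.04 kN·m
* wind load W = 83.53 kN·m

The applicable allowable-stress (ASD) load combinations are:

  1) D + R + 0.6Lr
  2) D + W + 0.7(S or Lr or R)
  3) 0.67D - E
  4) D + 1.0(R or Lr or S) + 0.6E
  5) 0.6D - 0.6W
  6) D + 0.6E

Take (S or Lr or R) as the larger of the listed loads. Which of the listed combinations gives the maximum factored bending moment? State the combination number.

Combination 4

(S or Lr or R) → Lr = 168.43 kN·m; (R or Lr or S) → Lr = 168.43 kN·m.
1) 1.0(228.98) + 1.0(145.26) + 0.6(168.43) = 228.98 + 145.26 + 101.06 = 475.30
2) 1.0(228.98) + 1.0(83.53) + 0.7(168.43) = 228.98 + 83.53 + 117.90 = 430.41
3) 0.67(228.98) - 1.0(197.04) = 153.42 - 197.04 = -43.62
4) 1.0(228.98) + 1.0(168.43) + 0.6(197.04) = 228.98 + 168.43 + 118.22 = 515.63
5) 0.6(228.98) - 0.6(83.53) = 137.39 - 50.12 = 87.27
6) 1.0(228.98) + 0.6(197.04) = 228.98 + 118.22 = 347.20
The largest value is 515.63 kN·m from combination 4.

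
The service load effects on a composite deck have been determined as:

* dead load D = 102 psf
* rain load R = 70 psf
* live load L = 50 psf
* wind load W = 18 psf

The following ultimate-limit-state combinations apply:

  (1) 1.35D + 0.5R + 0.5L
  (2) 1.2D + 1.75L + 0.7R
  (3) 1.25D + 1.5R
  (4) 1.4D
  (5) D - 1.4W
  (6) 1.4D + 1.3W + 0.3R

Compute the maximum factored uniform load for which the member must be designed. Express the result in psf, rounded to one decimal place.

258.9 psf

(1) 1.35(102) + 0.5(70) + 0.5(50) = 197.7
(2) 1.2(102) + 1.75(50) + 0.7(70) = 258.9
(3) 1.25(102) + 1.5(70) = 232.5
(4) 1.4(102) = 142.8
(5) 1.0(102) - 1.4(18) = 76.8
(6) 1.4(102) + 1.3(18) + 0.3(70) = 187.2
Combination 2 governs: q_u = 258.9 psf.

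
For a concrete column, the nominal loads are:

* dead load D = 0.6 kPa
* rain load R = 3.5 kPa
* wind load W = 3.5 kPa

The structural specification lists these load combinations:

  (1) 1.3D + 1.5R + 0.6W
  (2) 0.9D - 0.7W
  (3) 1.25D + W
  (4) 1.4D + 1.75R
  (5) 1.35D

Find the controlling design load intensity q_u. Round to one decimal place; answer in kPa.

8.1 kPa

(1) 1.3(0.6) + 1.5(3.5) + 0.6(3.5) = 8.1
(2) 0.9(0.6) - 0.7(3.5) = -1.9
(3) 1.25(0.6) + 1.0(3.5) = 0.8 + 3.5 = 4.3
(4) 1.4(0.6) + 1.75(3.5) = 7.0
(5) 1.35(0.6) = 0.8
Combination 1 governs: q_u = 8.1 kPa.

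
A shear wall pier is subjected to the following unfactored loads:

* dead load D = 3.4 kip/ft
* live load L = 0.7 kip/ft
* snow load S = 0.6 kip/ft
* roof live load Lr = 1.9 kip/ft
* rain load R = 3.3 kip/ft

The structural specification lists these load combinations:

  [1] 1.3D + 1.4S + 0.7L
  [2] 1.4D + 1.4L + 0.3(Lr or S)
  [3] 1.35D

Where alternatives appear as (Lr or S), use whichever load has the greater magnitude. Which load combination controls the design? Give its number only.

Combination 2

(Lr or S) → Lr = 1.9 kip/ft.
[1] 1.3(3.4) + 1.4(0.6) + 0.7(0.7) = 5.8
[2] 1.4(3.4) + 1.4(0.7) + 0.3(1.9) = 6.3
[3] 1.35(3.4) = 4.6
The largest value is 6.3 kip/ft from combination 2.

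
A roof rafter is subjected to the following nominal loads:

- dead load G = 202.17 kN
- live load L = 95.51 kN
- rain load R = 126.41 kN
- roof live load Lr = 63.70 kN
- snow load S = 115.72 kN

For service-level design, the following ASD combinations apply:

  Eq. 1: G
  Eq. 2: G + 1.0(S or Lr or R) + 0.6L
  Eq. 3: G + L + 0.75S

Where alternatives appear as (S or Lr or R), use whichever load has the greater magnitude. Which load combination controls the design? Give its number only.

(S or Lr or R) → R = 126.41 kN.
Eq. 1: 1.0(202.17) = 202.17
Eq. 2: 1.0(202.17) + 1.0(126.41) + 0.6(95.51) = 202.17 + 126.41 + 57.31 = 385.89
Eq. 3: 1.0(202.17) + 1.0(95.51) + 0.75(115.72) = 202.17 + 95.51 + 86.79 = 384.47
The largest value is 385.89 kN from combination 2.

Combination 2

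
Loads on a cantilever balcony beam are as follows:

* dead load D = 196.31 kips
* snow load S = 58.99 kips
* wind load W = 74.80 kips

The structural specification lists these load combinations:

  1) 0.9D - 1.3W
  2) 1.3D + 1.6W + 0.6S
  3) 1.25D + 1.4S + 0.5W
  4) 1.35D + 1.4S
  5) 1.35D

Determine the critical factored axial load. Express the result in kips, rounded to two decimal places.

410.28 kips

1) 0.9(196.31) - 1.3(74.80) = 176.68 - 97.24 = 79.44
2) 1.3(196.31) + 1.6(74.80) + 0.6(58.99) = 410.28
3) 1.25(196.31) + 1.4(58.99) + 0.5(74.80) = 365.37
4) 1.35(196.31) + 1.4(58.99) = 347.60
5) 1.35(196.31) = 265.02
Combination 2 governs: P_u = 410.28 kips.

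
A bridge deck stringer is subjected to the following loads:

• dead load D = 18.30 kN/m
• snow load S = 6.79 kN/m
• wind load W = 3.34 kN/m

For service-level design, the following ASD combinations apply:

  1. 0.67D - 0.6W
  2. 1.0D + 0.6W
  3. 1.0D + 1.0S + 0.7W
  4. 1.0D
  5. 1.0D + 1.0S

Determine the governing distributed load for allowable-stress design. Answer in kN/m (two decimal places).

27.43 kN/m

1. 0.67(18.30) - 0.6(3.34) = 10.26
2. 1.0(18.30) + 0.6(3.34) = 20.30
3. 1.0(18.30) + 1.0(6.79) + 0.7(3.34) = 27.43
4. 1.0(18.30) = 18.30
5. 1.0(18.30) + 1.0(6.79) = 25.09
Maximum is from combination 3.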